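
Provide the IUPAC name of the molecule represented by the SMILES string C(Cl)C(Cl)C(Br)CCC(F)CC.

3-bromo-1,2-dichloro-6-fluorooctane

The longest continuous carbon chain has 8 atoms, so the parent hydride is octane.
Number the chain so that the substituent locant set {1,2,3,6} is lower than {3,6,7,8} at the first point of difference.
That gives a bromo group at C-3; chloro groups at C-1 and C-2; a fluoro group at C-6.
Prefixes are listed alphabetically: bromo, chloro, fluoro.
Assembling the pieces gives 3-bromo-1,2-dichloro-6-fluorooctane.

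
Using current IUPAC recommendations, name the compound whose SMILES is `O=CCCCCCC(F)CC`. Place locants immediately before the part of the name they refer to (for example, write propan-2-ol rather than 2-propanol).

Counting along the main chain through the –CHO group gives 9 carbons: the parent is nonane.
An aldehyde (terminal –CHO) is the principal characteristic group, giving the suffix -al.
The numbering direction is chosen so that the aldehyde carbon is C-1 by definition.
That gives a fluoro group at C-7.
The name is 7-fluorononanal.

7-fluorononanal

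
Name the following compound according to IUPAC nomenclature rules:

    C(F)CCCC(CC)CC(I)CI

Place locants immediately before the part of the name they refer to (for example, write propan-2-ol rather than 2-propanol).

The longest continuous carbon chain has 8 atoms, so the parent hydride is octane.
Choose the numbering such that the substituent locant set {1,2,4,8} is lower than {1,5,7,8} at the first point of difference.
This places an ethyl group at C-4; a fluoro group at C-8; iodo groups at C-1 and C-2.
The substituents are ordered alphabetically, ignoring any di-/tri- multipliers.
The name is 4-ethyl-8-fluoro-1,2-diiodooctane.

4-ethyl-8-fluoro-1,2-diiodooctane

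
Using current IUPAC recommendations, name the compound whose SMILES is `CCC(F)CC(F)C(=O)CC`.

The longest chain bearing the carbonyl is 8 carbons long (octane).
The principal characteristic group is a ketone (C=O on an internal carbon), named with the suffix -one.
Choose the numbering such that numbering from this end puts the carbonyl group at C-3 rather than C-6.
With this numbering: the carbonyl at C-3; fluoro groups at C-4 and C-6.
Putting it together: 4,6-difluorooctan-3-one.

4,6-difluorooctan-3-one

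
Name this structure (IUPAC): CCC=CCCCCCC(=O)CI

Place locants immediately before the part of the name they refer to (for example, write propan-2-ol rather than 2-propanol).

The longest chain bearing the carbonyl and the multiple bond is 11 carbons long (undecane).
A ketone (C=O on an internal carbon) is the principal characteristic group, giving the suffix -one.
The chain contains a C=C double bond, so the unsaturation ending is -ene.
The numbering direction is chosen so that numbering from this end puts the carbonyl group at C-2 rather than C-10.
With this numbering: the carbonyl at C-2; the double bond between C-8 and C-9; an iodo group at C-1.
Assembling the pieces gives 1-iodoundec-8-en-2-one.

1-iodoundec-8-en-2-one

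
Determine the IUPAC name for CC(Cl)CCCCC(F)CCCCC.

2-chloro-7-fluorododecane

The longest carbon chain is 12 atoms: the parent is dodecane.
The numbering direction is chosen so that the substituent locant set {2,7} is lower than {6,11} at the first point of difference.
With this numbering: a chloro group at C-2; a fluoro group at C-7.
The substituents are ordered alphabetically, ignoring any di-/tri- multipliers.
Assembling the pieces gives 2-chloro-7-fluorododecane.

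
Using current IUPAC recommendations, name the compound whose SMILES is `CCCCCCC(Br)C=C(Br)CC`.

The longest chain bearing the multiple bond is 11 carbons long (undecane).
A C=C double bond in the chain gives the infix -ene-.
The numbering direction is chosen so that numbering from this end puts the double bond at C-3 rather than C-8.
That gives the double bond between C-3 and C-4; bromo groups at C-3 and C-5.
The name is 3,5-dibromoundec-3-ene.

3,5-dibromoundec-3-ene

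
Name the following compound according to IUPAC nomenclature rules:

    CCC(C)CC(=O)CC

5-methylheptan-3-one

The longest chain bearing the carbonyl is 7 carbons long (heptane).
A ketone (C=O on an internal carbon) is the principal characteristic group, giving the suffix -one.
Number the chain so that numbering from this end puts the carbonyl group at C-3 rather than C-5.
That gives the carbonyl at C-3; a methyl group at C-5.
Putting it together: 5-methylheptan-3-one.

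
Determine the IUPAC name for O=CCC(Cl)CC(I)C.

3-chloro-5-iodohexanal

The longest chain bearing the –CHO group is 6 carbons long (hexane).
The principal characteristic group is an aldehyde (terminal –CHO), named with the suffix -al.
The numbering direction is chosen so that the aldehyde carbon is C-1 by definition.
With this numbering: a chloro group at C-3; an iodo group at C-5.
Substituent prefixes are cited in alphabetical order (multiplying prefixes like di-/tri- are ignored for ordering).
Putting it together: 3-chloro-5-iodohexanal.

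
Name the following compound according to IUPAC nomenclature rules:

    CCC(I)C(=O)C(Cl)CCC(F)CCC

5-chloro-8-fluoro-3-iodoundecan-4-one

The longest carbon chain that includes the carbonyl has 11 carbons, so the parent hydride is undecane.
A ketone (C=O on an internal carbon) is the principal characteristic group, giving the suffix -one.
The numbering direction is chosen so that numbering from this end puts the carbonyl group at C-4 rather than C-8.
This places the carbonyl at C-4; a chloro group at C-5; a fluoro group at C-8; an iodo group at C-3.
The substituents are ordered alphabetically, ignoring any di-/tri- multipliers.
Putting it together: 5-chloro-8-fluoro-3-iodoundecan-4-one.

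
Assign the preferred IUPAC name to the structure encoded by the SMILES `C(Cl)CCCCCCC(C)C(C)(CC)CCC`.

The longest carbon chain is 12 atoms: the parent is dodecane.
Choose the numbering such that the substituent locant set {1,8,9,9} is lower than {4,4,5,12} at the first point of difference.
This places a chloro group at C-1; an ethyl group at C-9; methyl groups at C-8 and C-9.
Prefixes are listed alphabetically: chloro, ethyl, methyl.
The name is 1-chloro-9-ethyl-8,9-dimethyldodecane.

1-chloro-9-ethyl-8,9-dimethyldodecane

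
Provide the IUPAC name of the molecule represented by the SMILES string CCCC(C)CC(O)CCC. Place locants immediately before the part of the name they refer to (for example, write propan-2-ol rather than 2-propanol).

Counting along the main chain through the –OH group gives 9 carbons: the parent is nonane.
An alcohol (–OH) is the principal characteristic group, giving the suffix -ol.
Number the chain so that numbering from this end puts the hydroxyl group at C-4 rather than C-6.
With this numbering: the hydroxyl at C-4; a methyl group at C-6.
Assembling the pieces gives 6-methylnonan-4-ol.

6-methylnonan-4-ol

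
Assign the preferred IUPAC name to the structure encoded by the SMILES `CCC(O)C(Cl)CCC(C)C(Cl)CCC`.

The longest chain bearing the –OH group is 11 carbons long (undecane).
An alcohol (–OH) is the principal characteristic group, giving the suffix -ol.
Number the chain so that numbering from this end puts the hydroxyl group at C-3 rather than C-9.
With this numbering: the hydroxyl at C-3; chloro groups at C-4 and C-8; a methyl group at C-7.
Prefixes are listed alphabetically: chloro, methyl.
Assembling the pieces gives 4,8-dichloro-7-methylundecan-3-ol.

4,8-dichloro-7-methylundecan-3-ol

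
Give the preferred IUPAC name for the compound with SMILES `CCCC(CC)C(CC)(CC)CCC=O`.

Counting along the main chain through the –CHO group gives 8 carbons: the parent is octane.
The highest-priority functional group is an aldehyde (terminal –CHO), so the name ends in -al.
Choose the numbering such that the aldehyde carbon is C-1 by definition.
That gives ethyl groups at C-4 (×2) and C-5.
Assembling the pieces gives 4,4,5-triethyloctanal.

4,4,5-triethyloctanal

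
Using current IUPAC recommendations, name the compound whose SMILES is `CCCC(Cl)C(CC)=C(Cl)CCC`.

The longest chain bearing the multiple bond is 9 carbons long (nonane).
There is one C=C double bond, indicated by the ending -ene.
Number the chain so that numbering from this end puts the double bond at C-4 rather than C-5.
That gives the double bond between C-4 and C-5; chloro groups at C-4 and C-6; an ethyl group at C-5.
Prefixes are listed alphabetically: chloro, ethyl.
Putting it together: 4,6-dichloro-5-ethylnon-4-ene.

4,6-dichloro-5-ethylnon-4-ene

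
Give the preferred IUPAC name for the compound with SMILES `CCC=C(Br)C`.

2-bromopent-2-ene

Counting along the main chain through the multiple bond gives 5 carbons: the parent is pentane.
There is one C=C double bond, indicated by the ending -ene.
The numbering direction is chosen so that numbering from this end puts the double bond at C-2 rather than C-3.
This places the double bond between C-2 and C-3; a bromo group at C-2.
Putting it together: 2-bromopent-2-ene.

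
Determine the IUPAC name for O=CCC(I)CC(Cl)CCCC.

The longest chain bearing the –CHO group is 9 carbons long (nonane).
The principal characteristic group is an aldehyde (terminal –CHO), named with the suffix -al.
The numbering direction is chosen so that the aldehyde carbon is C-1 by definition.
This places a chloro group at C-5; an iodo group at C-3.
Substituent prefixes are cited in alphabetical order (multiplying prefixes like di-/tri- are ignored for ordering).
Putting it together: 5-chloro-3-iodononanal.

5-chloro-3-iodononanal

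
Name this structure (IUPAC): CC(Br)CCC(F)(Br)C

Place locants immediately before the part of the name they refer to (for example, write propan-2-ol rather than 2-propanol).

The longest carbon chain is 6 atoms: the parent is hexane.
The numbering direction is chosen so that the substituent locant set {2,2,5} is lower than {2,5,5} at the first point of difference.
This places bromo groups at C-2 and C-5; a fluoro group at C-2.
Prefixes are listed alphabetically: bromo, fluoro.
Assembling the pieces gives 2,5-dibromo-2-fluorohexane.

2,5-dibromo-2-fluorohexane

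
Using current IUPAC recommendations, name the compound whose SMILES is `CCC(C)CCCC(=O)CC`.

The longest chain bearing the carbonyl is 9 carbons long (nonane).
The highest-priority functional group is a ketone (C=O on an internal carbon), so the name ends in -one.
The numbering direction is chosen so that numbering from this end puts the carbonyl group at C-3 rather than C-7.
This places the carbonyl at C-3; a methyl group at C-7.
Assembling the pieces gives 7-methylnonan-3-one.

7-methylnonan-3-one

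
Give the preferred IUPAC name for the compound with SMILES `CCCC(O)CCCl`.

The longest chain bearing the –OH group is 6 carbons long (hexane).
The highest-priority functional group is an alcohol (–OH), so the name ends in -ol.
The numbering direction is chosen so that numbering from this end puts the hydroxyl group at C-3 rather than C-4.
With this numbering: the hydroxyl at C-3; a chloro group at C-1.
Assembling the pieces gives 1-chlorohexan-3-ol.

1-chlorohexan-3-ol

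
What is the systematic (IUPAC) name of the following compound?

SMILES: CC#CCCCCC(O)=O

Counting along the main chain through the –COOH group and the multiple bond gives 8 carbons: the parent is octane.
The principal characteristic group is a carboxylic acid (terminal –COOH), named with the suffix -oic acid.
There is one C≡C triple bond, indicated by the ending -yne.
Number the chain so that the carboxylic acid carbon is C-1 by definition.
That gives the triple bond between C-6 and C-7.
Assembling the pieces gives oct-6-ynoic acid.

oct-6-ynoic acid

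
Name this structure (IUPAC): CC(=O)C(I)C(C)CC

Counting along the main chain through the carbonyl gives 6 carbons: the parent is hexane.
A ketone (C=O on an internal carbon) is the principal characteristic group, giving the suffix -one.
Choose the numbering such that numbering from this end puts the carbonyl group at C-2 rather than C-5.
That gives the carbonyl at C-2; an iodo group at C-3; a methyl group at C-4.
The substituents are ordered alphabetically, ignoring any di-/tri- multipliers.
The name is 3-iodo-4-methylhexan-2-one.

3-iodo-4-methylhexan-2-one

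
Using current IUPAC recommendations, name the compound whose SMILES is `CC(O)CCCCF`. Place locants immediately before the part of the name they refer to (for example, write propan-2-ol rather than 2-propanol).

The longest carbon chain that includes the –OH group has 6 carbons, so the parent hydride is hexane.
An alcohol (–OH) is the principal characteristic group, giving the suffix -ol.
The numbering direction is chosen so that numbering from this end puts the hydroxyl group at C-2 rather than C-5.
This places the hydroxyl at C-2; a fluoro group at C-6.
The name is 6-fluorohexan-2-ol.

6-fluorohexan-2-ol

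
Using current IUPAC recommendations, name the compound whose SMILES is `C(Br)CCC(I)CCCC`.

1-bromo-4-iodooctane

The parent chain contains 8 carbons (octane).
Choose the numbering such that the substituent locant set {1,4} is lower than {5,8} at the first point of difference.
This places a bromo group at C-1; an iodo group at C-4.
Substituent prefixes are cited in alphabetical order (multiplying prefixes like di-/tri- are ignored for ordering).
The name is 1-bromo-4-iodooctane.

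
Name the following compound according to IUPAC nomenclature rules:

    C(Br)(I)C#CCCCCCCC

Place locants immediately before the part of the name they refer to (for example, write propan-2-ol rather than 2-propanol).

The longest chain bearing the multiple bond is 10 carbons long (decane).
A C≡C triple bond in the chain gives the infix -yne-.
Choose the numbering such that numbering from this end puts the triple bond at C-2 rather than C-8.
With this numbering: the triple bond between C-2 and C-3; a bromo group at C-1; an iodo group at C-1.
The substituents are ordered alphabetically, ignoring any di-/tri- multipliers.
Assembling the pieces gives 1-bromo-1-iododec-2-yne.

1-bromo-1-iododec-2-yne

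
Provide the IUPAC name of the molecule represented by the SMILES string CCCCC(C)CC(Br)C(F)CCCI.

5-bromo-4-fluoro-1-iodo-7-methylundecane

The parent chain contains 11 carbons (undecane).
The numbering direction is chosen so that the substituent locant set {1,4,5,7} is lower than {5,7,8,11} at the first point of difference.
With this numbering: a bromo group at C-5; a fluoro group at C-4; an iodo group at C-1; a methyl group at C-7.
Substituent prefixes are cited in alphabetical order (multiplying prefixes like di-/tri- are ignored for ordering).
Assembling the pieces gives 5-bromo-4-fluoro-1-iodo-7-methylundecane.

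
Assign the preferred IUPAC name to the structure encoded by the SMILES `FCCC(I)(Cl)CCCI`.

The longest continuous carbon chain has 6 atoms, so the parent hydride is hexane.
Choose the numbering such that the substituent locant set {1,3,3,6} is lower than {1,4,4,6} at the first point of difference.
That gives a chloro group at C-3; a fluoro group at C-1; iodo groups at C-3 and C-6.
The substituents are ordered alphabetically, ignoring any di-/tri- multipliers.
The name is 3-chloro-1-fluoro-3,6-diiodohexane.

3-chloro-1-fluoro-3,6-diiodohexane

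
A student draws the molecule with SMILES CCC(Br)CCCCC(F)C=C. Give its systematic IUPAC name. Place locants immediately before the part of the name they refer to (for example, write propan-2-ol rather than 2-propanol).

Counting along the main chain through the multiple bond gives 10 carbons: the parent is decane.
There is one C=C double bond, indicated by the ending -ene.
The numbering direction is chosen so that numbering from this end puts the double bond at C-1 rather than C-9.
That gives the double bond between C-1 and C-2; a bromo group at C-8; a fluoro group at C-3.
Substituent prefixes are cited in alphabetical order (multiplying prefixes like di-/tri- are ignored for ordering).
Assembling the pieces gives 8-bromo-3-fluorodec-1-ene.

8-bromo-3-fluorodec-1-ene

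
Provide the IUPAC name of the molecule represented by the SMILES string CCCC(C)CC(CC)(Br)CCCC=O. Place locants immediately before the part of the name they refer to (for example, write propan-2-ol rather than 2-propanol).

5-bromo-5-ethyl-7-methyldecanal

Counting along the main chain through the –CHO group gives 10 carbons: the parent is decane.
The principal characteristic group is an aldehyde (terminal –CHO), named with the suffix -al.
The numbering direction is chosen so that the aldehyde carbon is C-1 by definition.
That gives a bromo group at C-5; an ethyl group at C-5; a methyl group at C-7.
The substituents are ordered alphabetically, ignoring any di-/tri- multipliers.
Putting it together: 5-bromo-5-ethyl-7-methyldecanal.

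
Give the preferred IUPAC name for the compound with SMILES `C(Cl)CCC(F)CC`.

The longest carbon chain is 6 atoms: the parent is hexane.
Number the chain so that the substituent locant set {1,4} is lower than {3,6} at the first point of difference.
With this numbering: a chloro group at C-1; a fluoro group at C-4.
Prefixes are listed alphabetically: chloro, fluoro.
The name is 1-chloro-4-fluorohexane.

1-chloro-4-fluorohexane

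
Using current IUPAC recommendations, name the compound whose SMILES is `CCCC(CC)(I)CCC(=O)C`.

5-ethyl-5-iodooctan-2-one

Counting along the main chain through the carbonyl gives 8 carbons: the parent is octane.
The principal characteristic group is a ketone (C=O on an internal carbon), named with the suffix -one.
The numbering direction is chosen so that numbering from this end puts the carbonyl group at C-2 rather than C-7.
This places the carbonyl at C-2; an ethyl group at C-5; an iodo group at C-5.
Prefixes are listed alphabetically: ethyl, iodo.
Putting it together: 5-ethyl-5-iodooctan-2-one.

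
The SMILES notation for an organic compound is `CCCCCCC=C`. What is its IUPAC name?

The longest chain bearing the multiple bond is 8 carbons long (octane).
A C=C double bond in the chain gives the infix -ene-.
Number the chain so that numbering from this end puts the double bond at C-1 rather than C-7.
This places the double bond between C-1 and C-2.
Assembling the pieces gives oct-1-ene.

oct-1-ene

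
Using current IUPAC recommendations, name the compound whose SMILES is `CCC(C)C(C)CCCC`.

The longest carbon chain is 8 atoms: the parent is octane.
Choose the numbering such that the substituent locant set {3,4} is lower than {5,6} at the first point of difference.
This places methyl groups at C-3 and C-4.
Assembling the pieces gives 3,4-dimethyloctane.

3,4-dimethyloctane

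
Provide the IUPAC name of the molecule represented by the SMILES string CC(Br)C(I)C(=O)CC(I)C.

2-bromo-3,6-diiodoheptan-4-one

The longest chain bearing the carbonyl is 7 carbons long (heptane).
A ketone (C=O on an internal carbon) is the principal characteristic group, giving the suffix -one.
The numbering direction is chosen so that the substituent locant set {2,3,6} is lower than {2,5,6} at the first point of difference.
With this numbering: the carbonyl at C-4; a bromo group at C-2; iodo groups at C-3 and C-6.
Substituent prefixes are cited in alphabetical order (multiplying prefixes like di-/tri- are ignored for ordering).
Putting it together: 2-bromo-3,6-diiodoheptan-4-one.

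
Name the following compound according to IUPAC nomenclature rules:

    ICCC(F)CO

The longest chain bearing the –OH group is 4 carbons long (butane).
The highest-priority functional group is an alcohol (–OH), so the name ends in -ol.
Number the chain so that numbering from this end puts the hydroxyl group at C-1 rather than C-4.
That gives the hydroxyl at C-1; a fluoro group at C-2; an iodo group at C-4.
Prefixes are listed alphabetically: fluoro, iodo.
The name is 2-fluoro-4-iodobutan-1-ol.

2-fluoro-4-iodobutan-1-ol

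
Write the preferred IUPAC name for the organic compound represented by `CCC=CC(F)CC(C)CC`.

5-fluoro-7-methylnon-3-ene

The longest carbon chain that includes the multiple bond has 9 carbons, so the parent hydride is nonane.
There is one C=C double bond, indicated by the ending -ene.
Choose the numbering such that numbering from this end puts the double bond at C-3 rather than C-6.
That gives the double bond between C-3 and C-4; a fluoro group at C-5; a methyl group at C-7.
The substituents are ordered alphabetically, ignoring any di-/tri- multipliers.
Assembling the pieces gives 5-fluoro-7-methylnon-3-ene.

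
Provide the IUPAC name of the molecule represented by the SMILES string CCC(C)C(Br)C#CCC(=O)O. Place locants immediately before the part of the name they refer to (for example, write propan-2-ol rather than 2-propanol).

The longest chain bearing the –COOH group and the multiple bond is 8 carbons long (octane).
The highest-priority functional group is a carboxylic acid (terminal –COOH), so the name ends in -oic acid.
The chain contains a C≡C triple bond, so the unsaturation ending is -yne.
The numbering direction is chosen so that the carboxylic acid carbon is C-1 by definition.
This places the triple bond between C-3 and C-4; a bromo group at C-5; a methyl group at C-6.
Substituent prefixes are cited in alphabetical order (multiplying prefixes like di-/tri- are ignored for ordering).
Putting it together: 5-bromo-6-methyloct-3-ynoic acid.

5-bromo-6-methyloct-3-ynoic acid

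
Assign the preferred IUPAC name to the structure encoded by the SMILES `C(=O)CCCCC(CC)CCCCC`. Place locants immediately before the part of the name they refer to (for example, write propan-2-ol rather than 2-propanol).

Counting along the main chain through the –CHO group gives 11 carbons: the parent is undecane.
An aldehyde (terminal –CHO) is the principal characteristic group, giving the suffix -al.
Number the chain so that the aldehyde carbon is C-1 by definition.
This places an ethyl group at C-6.
The name is 6-ethylundecanal.

6-ethylundecanal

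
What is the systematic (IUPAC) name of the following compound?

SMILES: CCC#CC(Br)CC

Counting along the main chain through the multiple bond gives 7 carbons: the parent is heptane.
There is one C≡C triple bond, indicated by the ending -yne.
Choose the numbering such that numbering from this end puts the triple bond at C-3 rather than C-4.
With this numbering: the triple bond between C-3 and C-4; a bromo group at C-5.
Assembling the pieces gives 5-bromohept-3-yne.

5-bromohept-3-yne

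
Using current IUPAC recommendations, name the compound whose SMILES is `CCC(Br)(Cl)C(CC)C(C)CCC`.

3-bromo-3-chloro-4-ethyl-5-methyloctane

The longest continuous carbon chain has 8 atoms, so the parent hydride is octane.
Number the chain so that the substituent locant set {3,3,4,5} is lower than {4,5,6,6} at the first point of difference.
That gives a bromo group at C-3; a chloro group at C-3; an ethyl group at C-4; a methyl group at C-5.
Prefixes are listed alphabetically: bromo, chloro, ethyl, methyl.
Putting it together: 3-bromo-3-chloro-4-ethyl-5-methyloctane.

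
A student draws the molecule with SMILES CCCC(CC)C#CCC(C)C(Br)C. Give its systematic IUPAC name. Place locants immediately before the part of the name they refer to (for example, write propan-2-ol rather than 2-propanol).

Counting along the main chain through the multiple bond gives 10 carbons: the parent is decane.
The chain contains a C≡C triple bond, so the unsaturation ending is -yne.
The numbering direction is chosen so that the substituent locant set {2,3,7} is lower than {4,8,9} at the first point of difference.
That gives the triple bond between C-5 and C-6; a bromo group at C-2; an ethyl group at C-7; a methyl group at C-3.
Prefixes are listed alphabetically: bromo, ethyl, methyl.
Putting it together: 2-bromo-7-ethyl-3-methyldec-5-yne.

2-bromo-7-ethyl-3-methyldec-5-yne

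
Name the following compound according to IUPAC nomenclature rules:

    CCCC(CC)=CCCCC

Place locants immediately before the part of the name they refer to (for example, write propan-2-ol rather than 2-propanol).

4-ethylnon-4-ene

Counting along the main chain through the multiple bond gives 9 carbons: the parent is nonane.
The chain contains a C=C double bond, so the unsaturation ending is -ene.
Number the chain so that numbering from this end puts the double bond at C-4 rather than C-5.
With this numbering: the double bond between C-4 and C-5; an ethyl group at C-4.
Putting it together: 4-ethylnon-4-ene.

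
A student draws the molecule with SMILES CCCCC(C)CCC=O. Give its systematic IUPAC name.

Counting along the main chain through the –CHO group gives 8 carbons: the parent is octane.
An aldehyde (terminal –CHO) is the principal characteristic group, giving the suffix -al.
Number the chain so that the aldehyde carbon is C-1 by definition.
This places a methyl group at C-4.
The name is 4-methyloctanal.

4-methyloctanal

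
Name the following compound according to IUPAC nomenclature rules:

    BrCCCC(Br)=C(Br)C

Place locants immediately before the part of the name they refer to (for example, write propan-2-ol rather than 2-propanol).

The longest carbon chain that includes the multiple bond has 6 carbons, so the parent hydride is hexane.
The chain contains a C=C double bond, so the unsaturation ending is -ene.
The numbering direction is chosen so that numbering from this end puts the double bond at C-2 rather than C-4.
With this numbering: the double bond between C-2 and C-3; bromo groups at C-2 and C-3 and C-6.
Putting it together: 2,3,6-tribromohex-2-ene.

2,3,6-tribromohex-2-ene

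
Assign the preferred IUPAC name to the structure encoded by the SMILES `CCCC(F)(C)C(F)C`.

2,3-difluoro-3-methylhexane

The parent chain contains 6 carbons (hexane).
Choose the numbering such that the substituent locant set {2,3,3} is lower than {4,4,5} at the first point of difference.
That gives fluoro groups at C-2 and C-3; a methyl group at C-3.
Prefixes are listed alphabetically: fluoro, methyl.
Assembling the pieces gives 2,3-difluoro-3-methylhexane.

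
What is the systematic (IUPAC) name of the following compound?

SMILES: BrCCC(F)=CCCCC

1-bromo-3-fluorooct-3-ene

Counting along the main chain through the multiple bond gives 8 carbons: the parent is octane.
The chain contains a C=C double bond, so the unsaturation ending is -ene.
Number the chain so that numbering from this end puts the double bond at C-3 rather than C-5.
This places the double bond between C-3 and C-4; a bromo group at C-1; a fluoro group at C-3.
Prefixes are listed alphabetically: bromo, fluoro.
Putting it together: 1-bromo-3-fluorooct-3-ene.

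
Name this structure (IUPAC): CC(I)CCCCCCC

The longest carbon chain is 9 atoms: the parent is nonane.
The numbering direction is chosen so that the substituent locant set {2} is lower than {8} at the first point of difference.
With this numbering: an iodo group at C-2.
The name is 2-iodononane.

2-iodononane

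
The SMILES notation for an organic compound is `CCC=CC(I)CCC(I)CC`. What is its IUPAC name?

5,8-diiododec-3-ene

Counting along the main chain through the multiple bond gives 10 carbons: the parent is decane.
There is one C=C double bond, indicated by the ending -ene.
Choose the numbering such that numbering from this end puts the double bond at C-3 rather than C-7.
This places the double bond between C-3 and C-4; iodo groups at C-5 and C-8.
The name is 5,8-diiododec-3-ene.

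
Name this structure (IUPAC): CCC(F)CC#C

The longest chain bearing the multiple bond is 6 carbons long (hexane).
There is one C≡C triple bond, indicated by the ending -yne.
The numbering direction is chosen so that numbering from this end puts the triple bond at C-1 rather than C-5.
This places the triple bond between C-1 and C-2; a fluoro group at C-4.
The name is 4-fluorohex-1-yne.

4-fluorohex-1-yne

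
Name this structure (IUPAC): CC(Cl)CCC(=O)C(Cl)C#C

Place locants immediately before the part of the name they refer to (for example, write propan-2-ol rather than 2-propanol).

The longest carbon chain that includes the carbonyl and the multiple bond has 8 carbons, so the parent hydride is octane.
The highest-priority functional group is a ketone (C=O on an internal carbon), so the name ends in -one.
The chain contains a C≡C triple bond, so the unsaturation ending is -yne.
The numbering direction is chosen so that numbering from this end puts the carbonyl group at C-4 rather than C-5.
With this numbering: the carbonyl at C-4; the triple bond between C-1 and C-2; chloro groups at C-3 and C-7.
Putting it together: 3,7-dichlorooct-1-yn-4-one.

3,7-dichlorooct-1-yn-4-one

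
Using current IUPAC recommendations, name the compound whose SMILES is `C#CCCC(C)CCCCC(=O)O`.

Counting along the main chain through the –COOH group and the multiple bond gives 10 carbons: the parent is decane.
The principal characteristic group is a carboxylic acid (terminal –COOH), named with the suffix -oic acid.
The chain contains a C≡C triple bond, so the unsaturation ending is -yne.
The numbering direction is chosen so that the carboxylic acid carbon is C-1 by definition.
This places the triple bond between C-9 and C-10; a methyl group at C-6.
The name is 6-methyldec-9-ynoic acid.

6-methyldec-9-ynoic acid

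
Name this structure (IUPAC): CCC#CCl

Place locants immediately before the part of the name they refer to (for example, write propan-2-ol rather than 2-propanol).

1-chlorobut-1-yne

The longest chain bearing the multiple bond is 4 carbons long (butane).
The chain contains a C≡C triple bond, so the unsaturation ending is -yne.
The numbering direction is chosen so that numbering from this end puts the triple bond at C-1 rather than C-3.
This places the triple bond between C-1 and C-2; a chloro group at C-1.
Assembling the pieces gives 1-chlorobut-1-yne.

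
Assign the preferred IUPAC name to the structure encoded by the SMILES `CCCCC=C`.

hex-1-ene

Counting along the main chain through the multiple bond gives 6 carbons: the parent is hexane.
A C=C double bond in the chain gives the infix -ene-.
Choose the numbering such that numbering from this end puts the double bond at C-1 rather than C-5.
This places the double bond between C-1 and C-2.
Assembling the pieces gives hex-1-ene.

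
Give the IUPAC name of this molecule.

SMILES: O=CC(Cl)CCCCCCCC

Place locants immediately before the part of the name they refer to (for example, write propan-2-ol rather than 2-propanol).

Counting along the main chain through the –CHO group gives 10 carbons: the parent is decane.
The highest-priority functional group is an aldehyde (terminal –CHO), so the name ends in -al.
Choose the numbering such that the aldehyde carbon is C-1 by definition.
With this numbering: a chloro group at C-2.
Assembling the pieces gives 2-chlorodecanal.

2-chlorodecanal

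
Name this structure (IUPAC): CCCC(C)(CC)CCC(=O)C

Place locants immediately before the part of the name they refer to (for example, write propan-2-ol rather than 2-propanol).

The longest carbon chain that includes the carbonyl has 8 carbons, so the parent hydride is octane.
The highest-priority functional group is a ketone (C=O on an internal carbon), so the name ends in -one.
Number the chain so that numbering from this end puts the carbonyl group at C-2 rather than C-7.
This places the carbonyl at C-2; an ethyl group at C-5; a methyl group at C-5.
Prefixes are listed alphabetically: ethyl, methyl.
Putting it together: 5-ethyl-5-methyloctan-2-one.

5-ethyl-5-methyloctan-2-one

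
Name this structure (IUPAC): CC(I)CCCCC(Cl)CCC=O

4-chloro-9-iododecanal

The longest carbon chain that includes the –CHO group has 10 carbons, so the parent hydride is decane.
The highest-priority functional group is an aldehyde (terminal –CHO), so the name ends in -al.
The numbering direction is chosen so that the aldehyde carbon is C-1 by definition.
This places a chloro group at C-4; an iodo group at C-9.
Substituent prefixes are cited in alphabetical order (multiplying prefixes like di-/tri- are ignored for ordering).
Putting it together: 4-chloro-9-iododecanal.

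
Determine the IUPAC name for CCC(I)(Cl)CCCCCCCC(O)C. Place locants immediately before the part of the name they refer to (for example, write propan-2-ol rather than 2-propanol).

Counting along the main chain through the –OH group gives 12 carbons: the parent is dodecane.
An alcohol (–OH) is the principal characteristic group, giving the suffix -ol.
The numbering direction is chosen so that numbering from this end puts the hydroxyl group at C-2 rather than C-11.
This places the hydroxyl at C-2; a chloro group at C-10; an iodo group at C-10.
The substituents are ordered alphabetically, ignoring any di-/tri- multipliers.
Assembling the pieces gives 10-chloro-10-iodododecan-2-ol.

10-chloro-10-iodododecan-2-ol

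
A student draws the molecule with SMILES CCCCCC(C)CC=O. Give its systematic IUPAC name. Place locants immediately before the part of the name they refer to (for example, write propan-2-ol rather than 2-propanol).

3-methyloctanal

Counting along the main chain through the –CHO group gives 8 carbons: the parent is octane.
The principal characteristic group is an aldehyde (terminal –CHO), named with the suffix -al.
The numbering direction is chosen so that the aldehyde carbon is C-1 by definition.
That gives a methyl group at C-3.
Putting it together: 3-methyloctanal.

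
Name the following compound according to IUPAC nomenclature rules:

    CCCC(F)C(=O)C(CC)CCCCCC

6-ethyl-4-fluorododecan-5-one

Counting along the main chain through the carbonyl gives 12 carbons: the parent is dodecane.
A ketone (C=O on an internal carbon) is the principal characteristic group, giving the suffix -one.
The numbering direction is chosen so that numbering from this end puts the carbonyl group at C-5 rather than C-8.
This places the carbonyl at C-5; an ethyl group at C-6; a fluoro group at C-4.
Substituent prefixes are cited in alphabetical order (multiplying prefixes like di-/tri- are ignored for ordering).
The name is 6-ethyl-4-fluorododecan-5-one.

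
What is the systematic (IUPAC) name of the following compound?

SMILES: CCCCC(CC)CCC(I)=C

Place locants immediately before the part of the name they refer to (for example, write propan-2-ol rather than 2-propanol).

5-ethyl-2-iodonon-1-ene

Counting along the main chain through the multiple bond gives 9 carbons: the parent is nonane.
A C=C double bond in the chain gives the infix -ene-.
Choose the numbering such that numbering from this end puts the double bond at C-1 rather than C-8.
This places the double bond between C-1 and C-2; an ethyl group at C-5; an iodo group at C-2.
The substituents are ordered alphabetically, ignoring any di-/tri- multipliers.
The name is 5-ethyl-2-iodonon-1-ene.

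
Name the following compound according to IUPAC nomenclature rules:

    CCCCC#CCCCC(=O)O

dec-5-ynoic acid

The longest chain bearing the –COOH group and the multiple bond is 10 carbons long (decane).
The principal characteristic group is a carboxylic acid (terminal –COOH), named with the suffix -oic acid.
A C≡C triple bond in the chain gives the infix -yne-.
Number the chain so that the carboxylic acid carbon is C-1 by definition.
With this numbering: the triple bond between C-5 and C-6.
Putting it together: dec-5-ynoic acid.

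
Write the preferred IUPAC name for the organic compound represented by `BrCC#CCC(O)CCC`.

8-bromooct-6-yn-4-ol

Counting along the main chain through the –OH group and the multiple bond gives 8 carbons: the parent is octane.
The highest-priority functional group is an alcohol (–OH), so the name ends in -ol.
The chain contains a C≡C triple bond, so the unsaturation ending is -yne.
Choose the numbering such that numbering from this end puts the hydroxyl group at C-4 rather than C-5.
This places the hydroxyl at C-4; the triple bond between C-6 and C-7; a bromo group at C-8.
Putting it together: 8-bromooct-6-yn-4-ol.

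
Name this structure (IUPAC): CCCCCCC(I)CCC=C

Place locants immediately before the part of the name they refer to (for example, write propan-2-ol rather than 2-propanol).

5-iodoundec-1-ene

Counting along the main chain through the multiple bond gives 11 carbons: the parent is undecane.
There is one C=C double bond, indicated by the ending -ene.
Choose the numbering such that numbering from this end puts the double bond at C-1 rather than C-10.
This places the double bond between C-1 and C-2; an iodo group at C-5.
Putting it together: 5-iodoundec-1-ene.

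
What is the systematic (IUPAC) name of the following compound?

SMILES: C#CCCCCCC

oct-1-yne

Counting along the main chain through the multiple bond gives 8 carbons: the parent is octane.
There is one C≡C triple bond, indicated by the ending -yne.
The numbering direction is chosen so that numbering from this end puts the triple bond at C-1 rather than C-7.
That gives the triple bond between C-1 and C-2.
Putting it together: oct-1-yne.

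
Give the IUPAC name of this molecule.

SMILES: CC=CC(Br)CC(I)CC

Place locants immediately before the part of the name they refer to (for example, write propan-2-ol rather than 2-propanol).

4-bromo-6-iodooct-2-ene

The longest chain bearing the multiple bond is 8 carbons long (octane).
There is one C=C double bond, indicated by the ending -ene.
Number the chain so that numbering from this end puts the double bond at C-2 rather than C-6.
That gives the double bond between C-2 and C-3; a bromo group at C-4; an iodo group at C-6.
Prefixes are listed alphabetically: bromo, iodo.
Putting it together: 4-bromo-6-iodooct-2-ene.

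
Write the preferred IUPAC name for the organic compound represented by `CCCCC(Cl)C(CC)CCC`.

5-chloro-4-ethylnonane

The longest carbon chain is 9 atoms: the parent is nonane.
The numbering direction is chosen so that the substituent locant set {4,5} is lower than {5,6} at the first point of difference.
With this numbering: a chloro group at C-5; an ethyl group at C-4.
Prefixes are listed alphabetically: chloro, ethyl.
The name is 5-chloro-4-ethylnonane.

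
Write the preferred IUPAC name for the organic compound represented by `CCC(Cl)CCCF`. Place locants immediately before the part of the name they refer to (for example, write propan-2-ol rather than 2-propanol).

4-chloro-1-fluorohexane

The longest continuous carbon chain has 6 atoms, so the parent hydride is hexane.
Number the chain so that the substituent locant set {1,4} is lower than {3,6} at the first point of difference.
With this numbering: a chloro group at C-4; a fluoro group at C-1.
Prefixes are listed alphabetically: chloro, fluoro.
Putting it together: 4-chloro-1-fluorohexane.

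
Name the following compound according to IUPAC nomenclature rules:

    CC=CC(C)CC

4-methylhex-2-ene

Counting along the main chain through the multiple bond gives 6 carbons: the parent is hexane.
There is one C=C double bond, indicated by the ending -ene.
The numbering direction is chosen so that numbering from this end puts the double bond at C-2 rather than C-4.
This places the double bond between C-2 and C-3; a methyl group at C-4.
Putting it together: 4-methylhex-2-ene.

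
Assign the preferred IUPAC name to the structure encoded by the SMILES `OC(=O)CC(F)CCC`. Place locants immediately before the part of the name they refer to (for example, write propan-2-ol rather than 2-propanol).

3-fluorohexanoic acid

The longest carbon chain that includes the –COOH group has 6 carbons, so the parent hydride is hexane.
The highest-priority functional group is a carboxylic acid (terminal –COOH), so the name ends in -oic acid.
Choose the numbering such that the carboxylic acid carbon is C-1 by definition.
With this numbering: a fluoro group at C-3.
The name is 3-fluorohexanoic acid.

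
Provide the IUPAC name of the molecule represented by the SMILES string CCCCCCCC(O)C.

nonan-2-ol

The longest carbon chain that includes the –OH group has 9 carbons, so the parent hydride is nonane.
The principal characteristic group is an alcohol (–OH), named with the suffix -ol.
The numbering direction is chosen so that numbering from this end puts the hydroxyl group at C-2 rather than C-8.
This places the hydroxyl at C-2.
Assembling the pieces gives nonan-2-ol.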